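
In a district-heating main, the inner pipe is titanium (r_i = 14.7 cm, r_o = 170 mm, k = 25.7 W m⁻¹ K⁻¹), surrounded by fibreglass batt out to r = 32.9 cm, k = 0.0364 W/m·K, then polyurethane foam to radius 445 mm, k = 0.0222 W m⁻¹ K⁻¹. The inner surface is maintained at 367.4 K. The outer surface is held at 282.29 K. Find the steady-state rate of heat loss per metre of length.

Treat each layer as a resistance in series:
  R'_titanium = ln(0.170/0.147)/(2πk) = 0.1454/(2π·25.7) = 9.002×10^-4 m·K/W
  R'_fibreglass batt = ln(0.329/0.170)/(2πk) = 0.6603/(2π·0.0364) = 2.887 m·K/W
  R'_polyurethane foam = ln(0.445/0.329)/(2πk) = 0.3020/(2π·0.0222) = 2.165 m·K/W
ΣR = 9.002×10^-4 + 2.887 + 2.165 = 5.053 m·K/W
Q' = ΔT/ΣR = (367.4 K − 282.29 K)/5.053 = 16.8 W/m

Q' = 16.8 W/m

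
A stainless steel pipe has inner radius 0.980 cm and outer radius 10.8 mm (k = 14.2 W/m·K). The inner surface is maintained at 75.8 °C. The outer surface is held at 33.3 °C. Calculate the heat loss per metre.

Q' = 2πk·ΔT/ln(r₂/r₁) = 2π × 14.2 × 42.5 / ln(0.0108/0.00980) = 39000 W/m

Q' = 39000 W/m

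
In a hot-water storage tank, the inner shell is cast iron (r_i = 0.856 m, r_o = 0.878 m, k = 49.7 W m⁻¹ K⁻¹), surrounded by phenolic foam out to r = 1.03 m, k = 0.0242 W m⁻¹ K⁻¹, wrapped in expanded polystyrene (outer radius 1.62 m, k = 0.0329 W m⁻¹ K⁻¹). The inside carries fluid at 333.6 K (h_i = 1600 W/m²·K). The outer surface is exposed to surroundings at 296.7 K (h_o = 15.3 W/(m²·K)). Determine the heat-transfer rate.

Q = 26.2 W

Series thermal resistances, inner to outer:
  R_conv,in = 1/(4πr²h) = 1/(4π·0.856²·1600) = 6.788×10^-5 K/W
  R_cast iron = (1/0.856 − 1/0.878)/(4πk) = 0.02927/(4π·49.7) = 4.687×10^-5 K/W
  R_phenolic foam = (1/0.878 − 1/1.03)/(4πk) = 0.1681/(4π·0.0242) = 0.5527 K/W
  R_expanded polystyrene = (1/1.03 − 1/1.62)/(4πk) = 0.3536/(4π·0.0329) = 0.8553 K/W
  R_conv,out = 1/(4πr²h) = 1/(4π·1.62²·15.3) = 0.001982 K/W
ΣR = 6.788×10^-5 + 4.687×10^-5 + 0.5527 + 0.8553 + 0.001982 = 1.410 K/W
Q = ΔT/ΣR = (333.6 K − 296.7 K)/1.410 = 26.2 W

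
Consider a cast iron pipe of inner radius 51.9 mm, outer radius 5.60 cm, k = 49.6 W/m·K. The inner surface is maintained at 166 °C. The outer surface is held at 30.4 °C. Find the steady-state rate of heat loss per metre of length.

Q' = 556 kW/m

Q' = 2πk·ΔT/ln(r₂/r₁) = 2π × 49.6 × 135.6 / ln(0.0560/0.0519) = 5.56×10^5 W/m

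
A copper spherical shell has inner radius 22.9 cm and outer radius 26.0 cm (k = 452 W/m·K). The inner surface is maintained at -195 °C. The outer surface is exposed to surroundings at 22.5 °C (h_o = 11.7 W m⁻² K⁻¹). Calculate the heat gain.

Treat each layer as a resistance in series:
  R_copper = (1/0.229 − 1/0.260)/(4πk) = 0.5207/(4π·452) = 9.167×10^-5 K/W
  R_conv,out = 1/(4πr²h) = 1/(4π·0.260²·11.7) = 0.1006 K/W
ΣR = 9.167×10^-5 + 0.1006 = 0.1007 K/W
Q = ΔT/ΣR = (-195 °C − 22.5 °C)/0.1007 = -2160 W
(Negative Q ⇒ heat flows inward; heat gain = 2160 W.)

Q = 2.16 kW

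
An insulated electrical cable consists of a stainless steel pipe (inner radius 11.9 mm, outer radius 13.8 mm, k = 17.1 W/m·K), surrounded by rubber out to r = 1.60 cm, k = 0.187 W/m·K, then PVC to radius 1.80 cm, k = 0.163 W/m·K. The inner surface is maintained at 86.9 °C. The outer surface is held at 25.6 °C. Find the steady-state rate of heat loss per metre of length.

Series thermal resistances, inner to outer:
  R'_stainless steel = ln(0.0138/0.0119)/(2πk) = 0.1481/(2π·17.1) = 0.001379 m·K/W
  R'_rubber = ln(0.0160/0.0138)/(2πk) = 0.1479/(2π·0.187) = 0.1259 m·K/W
  R'_PVC = ln(0.0180/0.0160)/(2πk) = 0.1178/(2π·0.163) = 0.1150 m·K/W
ΣR = 0.001379 + 0.1259 + 0.1150 = 0.2423 m·K/W
Q' = ΔT/ΣR = (86.9 °C − 25.6 °C)/0.2423 = 253 W/m

Q' = 253 W/m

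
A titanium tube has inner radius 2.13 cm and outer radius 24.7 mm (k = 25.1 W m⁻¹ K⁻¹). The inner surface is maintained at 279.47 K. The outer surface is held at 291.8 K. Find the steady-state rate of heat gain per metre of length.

Q' = 2πk·ΔT/ln(r₂/r₁) = 2π × 25.1 × 12.33 / ln(0.0247/0.0213) = 13100 W/m

Q' = 13.1 kW/m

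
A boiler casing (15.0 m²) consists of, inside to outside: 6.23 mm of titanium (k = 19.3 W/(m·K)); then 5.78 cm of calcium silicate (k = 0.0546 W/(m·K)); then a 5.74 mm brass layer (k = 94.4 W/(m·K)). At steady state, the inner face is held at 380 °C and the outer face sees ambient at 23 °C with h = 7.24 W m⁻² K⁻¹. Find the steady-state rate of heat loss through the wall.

Treat each layer as a resistance in series:
  R_titanium = L/(kA) = 0.00623/(19.3·15.0) = 2.152×10^-5 K/W
  R_calcium silicate = L/(kA) = 0.0578/(0.0546·15.0) = 0.07057 K/W
  R_brass = L/(kA) = 0.00574/(94.4·15.0) = 4.054×10^-6 K/W
  R_conv,out = 1/(hA) = 1/(7.24·15.0) = 0.009208 K/W
ΣR = 2.152×10^-5 + 0.07057 + 4.054×10^-6 + 0.009208 = 0.07980 K/W
Q = ΔT/ΣR = (380 °C − 23 °C)/0.07980 = 4470 W

Q = 4.47 kW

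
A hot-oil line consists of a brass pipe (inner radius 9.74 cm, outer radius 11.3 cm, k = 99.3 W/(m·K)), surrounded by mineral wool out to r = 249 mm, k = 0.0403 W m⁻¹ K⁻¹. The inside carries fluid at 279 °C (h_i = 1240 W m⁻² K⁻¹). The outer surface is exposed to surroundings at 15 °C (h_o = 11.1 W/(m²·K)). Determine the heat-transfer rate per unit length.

Q' = 83.0 W/m

Series thermal resistances, inner to outer:
  R'_conv,in = 1/(2πr h) = 1/(2π·0.0974·1240) = 0.001318 m·K/W
  R'_brass = ln(0.113/0.0974)/(2πk) = 0.1486/(2π·99.3) = 2.381×10^-4 m·K/W
  R'_mineral wool = ln(0.249/0.113)/(2πk) = 0.7901/(2π·0.0403) = 3.120 m·K/W
  R'_conv,out = 1/(2πr h) = 1/(2π·0.249·11.1) = 0.05758 m·K/W
ΣR = 0.001318 + 2.381×10^-4 + 3.120 + 0.05758 = 3.179 m·K/W
Q' = ΔT/ΣR = (279 °C − 15 °C)/3.179 = 83.0 W/m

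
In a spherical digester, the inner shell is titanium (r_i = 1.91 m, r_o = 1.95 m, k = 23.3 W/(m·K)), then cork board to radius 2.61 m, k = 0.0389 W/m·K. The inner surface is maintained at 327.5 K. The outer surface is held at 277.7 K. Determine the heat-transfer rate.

Q = 188 W

Treat each layer as a resistance in series:
  R_titanium = (1/1.91 − 1/1.95)/(4πk) = 0.01074/(4π·23.3) = 3.668×10^-5 K/W
  R_cork board = (1/1.95 − 1/2.61)/(4πk) = 0.1297/(4π·0.0389) = 0.2653 K/W
ΣR = 3.668×10^-5 + 0.2653 = 0.2653 K/W
Q = ΔT/ΣR = (327.5 K − 277.7 K)/0.2653 = 188 W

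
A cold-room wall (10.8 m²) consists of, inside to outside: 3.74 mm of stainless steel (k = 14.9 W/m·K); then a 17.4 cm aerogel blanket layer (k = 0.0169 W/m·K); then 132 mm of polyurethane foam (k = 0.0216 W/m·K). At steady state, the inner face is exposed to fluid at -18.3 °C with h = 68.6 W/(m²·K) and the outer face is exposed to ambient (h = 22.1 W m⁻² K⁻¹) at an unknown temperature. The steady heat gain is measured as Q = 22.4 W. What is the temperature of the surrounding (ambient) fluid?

Series resistances:
  R_conv,in = 1/(hA) = 1/(68.6·10.8) = 0.001350 K/W
  R_stainless steel = L/(kA) = 0.00374/(14.9·10.8) = 2.324×10^-5 K/W
  R_aerogel blanket = L/(kA) = 0.174/(0.0169·10.8) = 0.9533 K/W
  R_polyurethane foam = L/(kA) = 0.132/(0.0216·10.8) = 0.5658 K/W
  R_conv,out = 1/(hA) = 1/(22.1·10.8) = 0.004190 K/W
ΣR = 1.525 K/W
ΔT = Q·ΣR = 22.4 × 1.525 = 34.16 K
Heat flows inward, so T_out = T_in + ΔT = -18.3 + 34.16 = 15.9 °C

T_out = 15.9 °C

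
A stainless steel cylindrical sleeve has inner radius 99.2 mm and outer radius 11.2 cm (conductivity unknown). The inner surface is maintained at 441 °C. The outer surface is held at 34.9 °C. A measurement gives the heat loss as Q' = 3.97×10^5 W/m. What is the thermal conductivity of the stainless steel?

k = 18.9 W/m·K

ΣR = ΔT/Q' = |441 − 34.9|/3.97×10^5 = 0.001023 m·K/W
ln(r₂/r₁)/(2πk) = 0.001023 ⇒ k = 0.1214/(2π·0.001023) = 18.9 W/m·K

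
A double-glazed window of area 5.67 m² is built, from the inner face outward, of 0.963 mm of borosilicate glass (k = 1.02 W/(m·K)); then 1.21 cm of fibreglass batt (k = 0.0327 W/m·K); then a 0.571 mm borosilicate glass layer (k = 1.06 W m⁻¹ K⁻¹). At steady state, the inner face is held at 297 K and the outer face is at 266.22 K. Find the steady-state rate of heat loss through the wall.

Q = 470 W

Series thermal resistances, inner to outer:
  R_borosilicate glass = L/(kA) = 9.63×10^-4/(1.02·5.67) = 1.665×10^-4 K/W
  R_fibreglass batt = L/(kA) = 0.0121/(0.0327·5.67) = 0.06526 K/W
  R_borosilicate glass = L/(kA) = 5.71×10^-4/(1.06·5.67) = 9.501×10^-5 K/W
ΣR = 1.665×10^-4 + 0.06526 + 9.501×10^-5 = 0.06552 K/W
Q = ΔT/ΣR = (297 K − 266.22 K)/0.06552 = 470 W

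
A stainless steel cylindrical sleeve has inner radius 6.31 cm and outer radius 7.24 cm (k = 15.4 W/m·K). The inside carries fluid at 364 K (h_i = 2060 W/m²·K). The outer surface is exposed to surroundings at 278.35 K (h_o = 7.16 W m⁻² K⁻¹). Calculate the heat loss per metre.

Series thermal resistances, inner to outer:
  R'_conv,in = 1/(2πr h) = 1/(2π·0.0631·2060) = 0.001224 m·K/W
  R'_stainless steel = ln(0.0724/0.0631)/(2πk) = 0.1375/(2π·15.4) = 0.001421 m·K/W
  R'_conv,out = 1/(2πr h) = 1/(2π·0.0724·7.16) = 0.3070 m·K/W
ΣR = 0.001224 + 0.001421 + 0.3070 = 0.3096 m·K/W
Q' = ΔT/ΣR = (364 K − 278.35 K)/0.3096 = 277 W/m

Q' = 277 W/m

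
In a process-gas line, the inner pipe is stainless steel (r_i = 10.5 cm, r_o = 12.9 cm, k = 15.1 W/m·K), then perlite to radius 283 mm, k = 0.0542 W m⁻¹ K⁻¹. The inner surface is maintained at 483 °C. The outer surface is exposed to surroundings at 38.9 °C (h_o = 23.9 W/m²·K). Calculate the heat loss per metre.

Q' = 190 W/m

Series thermal resistances, inner to outer:
  R'_stainless steel = ln(0.129/0.105)/(2πk) = 0.2059/(2π·15.1) = 0.002170 m·K/W
  R'_perlite = ln(0.283/0.129)/(2πk) = 0.7856/(2π·0.0542) = 2.307 m·K/W
  R'_conv,out = 1/(2πr h) = 1/(2π·0.283·23.9) = 0.02353 m·K/W
ΣR = 0.002170 + 2.307 + 0.02353 = 2.333 m·K/W
Q' = ΔT/ΣR = (483 °C − 38.9 °C)/2.333 = 190 W/m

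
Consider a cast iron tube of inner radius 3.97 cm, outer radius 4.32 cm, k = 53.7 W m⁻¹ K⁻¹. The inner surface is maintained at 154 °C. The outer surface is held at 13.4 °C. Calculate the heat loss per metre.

Q' = 2πk·ΔT/ln(r₂/r₁) = 2π × 53.7 × 140.6 / ln(0.0432/0.0397) = 5.61×10^5 W/m

Q' = 561 kW/m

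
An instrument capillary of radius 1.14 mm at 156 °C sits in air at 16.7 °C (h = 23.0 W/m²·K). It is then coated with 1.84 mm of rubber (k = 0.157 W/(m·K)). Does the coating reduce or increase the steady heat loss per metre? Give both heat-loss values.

increases: 22.9 → 42.3 W/m

Critical radius for a cylinder: r_cr = k/h = 0.00683 m = 0.683 cm.
Outer radius after coating: r₂ = 0.00114 + 0.00184 = 0.00298 m.
Since r₁ < r_cr and r₂ ≤ r_cr, the coating moves toward the maximum at r_cr — heat loss rises.
Bare: R = 1/(2πr₁h) = 6.070 m·K/W; Q = 139.3/6.070 = 22.9 W/m.
Coated: R = R_cond + R_conv = 3.296 m·K/W; Q = 139.3/3.296 = 42.3 W/m.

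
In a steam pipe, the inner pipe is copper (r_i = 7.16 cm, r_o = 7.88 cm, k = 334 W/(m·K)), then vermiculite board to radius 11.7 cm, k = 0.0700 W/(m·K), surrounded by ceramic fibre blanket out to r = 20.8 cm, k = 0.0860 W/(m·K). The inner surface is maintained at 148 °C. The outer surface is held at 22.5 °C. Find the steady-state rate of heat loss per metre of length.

Q' = 63.9 W/m

Series thermal resistances, inner to outer:
  R'_copper = ln(0.0788/0.0716)/(2πk) = 0.09582/(2π·334) = 4.566×10^-5 m·K/W
  R'_vermiculite board = ln(0.117/0.0788)/(2πk) = 0.3953/(2π·0.0700) = 0.8987 m·K/W
  R'_ceramic fibre blanket = ln(0.208/0.117)/(2πk) = 0.5754/(2π·0.0860) = 1.065 m·K/W
ΣR = 4.566×10^-5 + 0.8987 + 1.065 = 1.964 m·K/W
Q' = ΔT/ΣR = (148 °C − 22.5 °C)/1.964 = 63.9 W/m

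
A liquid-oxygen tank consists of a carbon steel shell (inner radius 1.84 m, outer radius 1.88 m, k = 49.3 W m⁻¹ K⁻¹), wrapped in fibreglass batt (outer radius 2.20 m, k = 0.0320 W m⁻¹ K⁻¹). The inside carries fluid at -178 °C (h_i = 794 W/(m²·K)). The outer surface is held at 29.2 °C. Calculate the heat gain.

Treat each layer as a resistance in series:
  R_conv,in = 1/(4πr²h) = 1/(4π·1.84²·794) = 2.960×10^-5 K/W
  R_carbon steel = (1/1.84 − 1/1.88)/(4πk) = 0.01156/(4π·49.3) = 1.866×10^-5 K/W
  R_fibreglass batt = (1/1.88 − 1/2.20)/(4πk) = 0.07737/(4π·0.0320) = 0.1924 K/W
ΣR = 2.960×10^-5 + 1.866×10^-5 + 0.1924 = 0.1924 K/W
Q = ΔT/ΣR = (-178 °C − 29.2 °C)/0.1924 = -1080 W
(Negative Q ⇒ heat flows inward; heat gain = 1080 W.)

Q = 1080 W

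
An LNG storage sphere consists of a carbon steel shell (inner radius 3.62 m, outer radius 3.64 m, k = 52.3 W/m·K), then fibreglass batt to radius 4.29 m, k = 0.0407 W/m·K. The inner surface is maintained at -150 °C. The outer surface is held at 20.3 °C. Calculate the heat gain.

Series thermal resistances, inner to outer:
  R_carbon steel = (1/3.62 − 1/3.64)/(4πk) = 0.001518/(4π·52.3) = 2.309×10^-6 K/W
  R_fibreglass batt = (1/3.64 − 1/4.29)/(4πk) = 0.04163/(4π·0.0407) = 0.08139 K/W
ΣR = 2.309×10^-6 + 0.08139 = 0.08139 K/W
Q = ΔT/ΣR = (-150 °C − 20.3 °C)/0.08139 = -2090 W
(Negative Q ⇒ heat flows inward; heat gain = 2090 W.)

Q = 2.09 kW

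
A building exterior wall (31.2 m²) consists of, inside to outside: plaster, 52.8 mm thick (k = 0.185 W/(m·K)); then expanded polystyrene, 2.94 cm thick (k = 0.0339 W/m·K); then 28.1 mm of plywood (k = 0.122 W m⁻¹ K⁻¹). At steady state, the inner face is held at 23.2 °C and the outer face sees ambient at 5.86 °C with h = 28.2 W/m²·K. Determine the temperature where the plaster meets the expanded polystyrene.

Treat each layer as a resistance in series:
  R_plaster = L/(kA) = 0.0528/(0.185·31.2) = 0.009148 K/W
  R_expanded polystyrene = L/(kA) = 0.0294/(0.0339·31.2) = 0.02780 K/W
  R_plywood = L/(kA) = 0.0281/(0.122·31.2) = 0.007382 K/W
  R_conv,out = 1/(hA) = 1/(28.2·31.2) = 0.001137 K/W
ΣR = 0.009148 + 0.02780 + 0.007382 + 0.001137 = 0.04547 K/W
Q = ΔT/ΣR = (23.2 °C − 5.86 °C)/0.04547 = 381.4 W
From the inner boundary to the plaster/expanded polystyrene interface, ΣR_partial = 0.009148 K/W.
T_interface = T_in − Q·ΣR_partial = 23.2 °C − (381.4)(0.009148) = 19.7 °C

T = 19.7 °C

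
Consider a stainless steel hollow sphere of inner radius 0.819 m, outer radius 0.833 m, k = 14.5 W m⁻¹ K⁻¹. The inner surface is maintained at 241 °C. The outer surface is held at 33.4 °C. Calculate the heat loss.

Q = 4πk·ΔT/(1/r₁ − 1/r₂) = 4π × 14.5 × 207.6 / (1/0.819 − 1/0.833) = 1.84×10^6 W

Q = 1840 kW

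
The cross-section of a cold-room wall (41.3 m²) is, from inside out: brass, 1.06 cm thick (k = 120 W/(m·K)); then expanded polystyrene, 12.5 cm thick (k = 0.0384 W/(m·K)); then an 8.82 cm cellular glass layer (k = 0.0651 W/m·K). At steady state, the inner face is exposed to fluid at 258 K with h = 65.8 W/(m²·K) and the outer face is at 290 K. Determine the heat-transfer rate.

Treat each layer as a resistance in series:
  R_conv,in = 1/(hA) = 1/(65.8·41.3) = 3.680×10^-4 K/W
  R_brass = L/(kA) = 0.0106/(120·41.3) = 2.139×10^-6 K/W
  R_expanded polystyrene = L/(kA) = 0.125/(0.0384·41.3) = 0.07882 K/W
  R_cellular glass = L/(kA) = 0.0882/(0.0651·41.3) = 0.03280 K/W
ΣR = 3.680×10^-4 + 2.139×10^-6 + 0.07882 + 0.03280 = 0.1120 K/W
Q = ΔT/ΣR = (258 K − 290 K)/0.1120 = -286 W
(Negative Q ⇒ heat flows inward; heat gain = 286 W.)

Q = 286 W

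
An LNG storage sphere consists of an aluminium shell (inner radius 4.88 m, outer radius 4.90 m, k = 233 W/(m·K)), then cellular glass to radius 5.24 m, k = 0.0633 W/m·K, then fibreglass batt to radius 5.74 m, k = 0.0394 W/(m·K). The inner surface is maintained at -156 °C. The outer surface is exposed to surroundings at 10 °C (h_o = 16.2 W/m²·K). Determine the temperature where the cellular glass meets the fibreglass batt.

Treat each layer as a resistance in series:
  R_aluminium = (1/4.88 − 1/4.90)/(4πk) = 8.364×10^-4/(4π·233) = 2.857×10^-7 K/W
  R_cellular glass = (1/4.90 − 1/5.24)/(4πk) = 0.01324/(4π·0.0633) = 0.01665 K/W
  R_fibreglass batt = (1/5.24 − 1/5.74)/(4πk) = 0.01662/(4π·0.0394) = 0.03358 K/W
  R_conv,out = 1/(4πr²h) = 1/(4π·5.74²·16.2) = 1.491×10^-4 K/W
ΣR = 2.857×10^-7 + 0.01665 + 0.03358 + 1.491×10^-4 = 0.05038 K/W
Q = ΔT/ΣR = (-156 °C − 10 °C)/0.05038 = -3295 W
From the inner boundary to the cellular glass/fibreglass batt interface, ΣR_partial = 0.01665 K/W.
T_interface = T_in − Q·ΣR_partial = -156 °C − (-3295)(0.01665) = -101 °C

T = -101 °C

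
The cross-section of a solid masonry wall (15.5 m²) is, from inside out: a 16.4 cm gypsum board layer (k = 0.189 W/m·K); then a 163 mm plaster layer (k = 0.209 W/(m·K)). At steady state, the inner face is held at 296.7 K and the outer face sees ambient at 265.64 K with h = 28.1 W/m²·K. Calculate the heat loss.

Q = 286 W

Series thermal resistances, inner to outer:
  R_gypsum board = L/(kA) = 0.164/(0.189·15.5) = 0.05598 K/W
  R_plaster = L/(kA) = 0.163/(0.209·15.5) = 0.05032 K/W
  R_conv,out = 1/(hA) = 1/(28.1·15.5) = 0.002296 K/W
ΣR = 0.05598 + 0.05032 + 0.002296 = 0.1086 K/W
Q = ΔT/ΣR = (296.7 K − 265.64 K)/0.1086 = 286 W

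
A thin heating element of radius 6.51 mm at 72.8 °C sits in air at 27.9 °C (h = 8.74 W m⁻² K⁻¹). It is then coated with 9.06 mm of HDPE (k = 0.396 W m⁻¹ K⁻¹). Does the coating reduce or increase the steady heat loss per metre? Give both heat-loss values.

Critical radius for a cylinder: r_cr = k/h = 0.0453 m = 4.53 cm.
Outer radius after coating: r₂ = 0.00651 + 0.00906 = 0.01557 m.
Since r₁ < r_cr and r₂ ≤ r_cr, the coating moves toward the maximum at r_cr — heat loss rises.
Bare: R = 1/(2πr₁h) = 2.797 m·K/W; Q = 44.9/2.797 = 16.1 W/m.
Coated: R = R_cond + R_conv = 1.520 m·K/W; Q = 44.9/1.520 = 29.5 W/m.

increases: 16.1 → 29.5 W/m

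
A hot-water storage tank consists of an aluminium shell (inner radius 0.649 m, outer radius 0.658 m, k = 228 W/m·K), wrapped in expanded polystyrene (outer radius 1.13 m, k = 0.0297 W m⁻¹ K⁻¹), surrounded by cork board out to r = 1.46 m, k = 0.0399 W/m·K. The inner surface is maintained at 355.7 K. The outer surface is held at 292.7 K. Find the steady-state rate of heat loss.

Q = 30.0 W

Treat each layer as a resistance in series:
  R_aluminium = (1/0.649 − 1/0.658)/(4πk) = 0.02108/(4π·228) = 7.356×10^-6 K/W
  R_expanded polystyrene = (1/0.658 − 1/1.13)/(4πk) = 0.6348/(4π·0.0297) = 1.701 K/W
  R_cork board = (1/1.13 − 1/1.46)/(4πk) = 0.2000/(4π·0.0399) = 0.3989 K/W
ΣR = 7.356×10^-6 + 1.701 + 0.3989 = 2.100 K/W
Q = ΔT/ΣR = (355.7 K − 292.7 K)/2.100 = 30.0 W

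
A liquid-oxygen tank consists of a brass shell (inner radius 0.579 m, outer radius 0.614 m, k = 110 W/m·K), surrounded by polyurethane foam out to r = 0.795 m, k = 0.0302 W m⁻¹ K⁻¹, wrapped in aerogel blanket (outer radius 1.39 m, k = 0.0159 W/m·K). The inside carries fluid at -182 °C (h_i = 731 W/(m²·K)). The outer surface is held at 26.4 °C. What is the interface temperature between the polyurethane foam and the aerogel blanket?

T = -127 °C

Treat each layer as a resistance in series:
  R_conv,in = 1/(4πr²h) = 1/(4π·0.579²·731) = 3.247×10^-4 K/W
  R_brass = (1/0.579 − 1/0.614)/(4πk) = 0.09845/(4π·110) = 7.122×10^-5 K/W
  R_polyurethane foam = (1/0.614 − 1/0.795)/(4πk) = 0.3708/(4π·0.0302) = 0.9771 K/W
  R_aerogel blanket = (1/0.795 − 1/1.39)/(4πk) = 0.5384/(4π·0.0159) = 2.695 K/W
ΣR = 3.247×10^-4 + 7.122×10^-5 + 0.9771 + 2.695 = 3.672 K/W
Q = ΔT/ΣR = (-182 °C − 26.4 °C)/3.672 = -56.75 W
From the inner boundary to the polyurethane foam/aerogel blanket interface, ΣR_partial = 0.9775 K/W.
T_interface = T_in − Q·ΣR_partial = -182 °C − (-56.75)(0.9775) = -127 °C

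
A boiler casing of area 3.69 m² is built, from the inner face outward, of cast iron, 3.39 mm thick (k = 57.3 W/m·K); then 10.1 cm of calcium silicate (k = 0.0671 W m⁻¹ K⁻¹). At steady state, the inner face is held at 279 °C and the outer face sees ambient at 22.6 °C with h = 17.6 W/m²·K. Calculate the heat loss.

Q = 606 W

Resistance network (inner→outer):
  R_cast iron = L/(kA) = 0.00339/(57.3·3.69) = 1.603×10^-5 K/W
  R_calcium silicate = L/(kA) = 0.101/(0.0671·3.69) = 0.4079 K/W
  R_conv,out = 1/(hA) = 1/(17.6·3.69) = 0.01540 K/W
ΣR = 1.603×10^-5 + 0.4079 + 0.01540 = 0.4233 K/W
Q = ΔT/ΣR = (279 °C − 22.6 °C)/0.4233 = 606 W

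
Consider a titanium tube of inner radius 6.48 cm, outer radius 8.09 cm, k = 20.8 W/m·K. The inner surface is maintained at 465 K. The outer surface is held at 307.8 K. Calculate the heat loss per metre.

Q' = 2πk·ΔT/ln(r₂/r₁) = 2π × 20.8 × 157.2 / ln(0.0809/0.0648) = 92600 W/m

Q' = 92.6 kW/m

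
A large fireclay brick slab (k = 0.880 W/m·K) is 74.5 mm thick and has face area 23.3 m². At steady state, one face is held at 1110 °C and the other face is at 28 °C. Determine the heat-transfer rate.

Q = kA·ΔT/L = 0.880 × 23.3 × |1110 °C − 28 °C| / 0.0745 = 2.98×10^5 W

Q = 298 kW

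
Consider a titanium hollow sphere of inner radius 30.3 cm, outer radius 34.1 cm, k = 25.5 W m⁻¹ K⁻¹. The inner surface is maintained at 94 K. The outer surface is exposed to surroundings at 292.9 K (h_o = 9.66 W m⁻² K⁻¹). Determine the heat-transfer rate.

Resistance network (inner→outer):
  R_titanium = (1/0.303 − 1/0.341)/(4πk) = 0.3678/(4π·25.5) = 0.001148 K/W
  R_conv,out = 1/(4πr²h) = 1/(4π·0.341²·9.66) = 0.07084 K/W
ΣR = 0.001148 + 0.07084 = 0.07199 K/W
Q = ΔT/ΣR = (94 K − 292.9 K)/0.07199 = -2760 W
(Negative Q ⇒ heat flows inward; heat gain = 2760 W.)

Q = 2760 W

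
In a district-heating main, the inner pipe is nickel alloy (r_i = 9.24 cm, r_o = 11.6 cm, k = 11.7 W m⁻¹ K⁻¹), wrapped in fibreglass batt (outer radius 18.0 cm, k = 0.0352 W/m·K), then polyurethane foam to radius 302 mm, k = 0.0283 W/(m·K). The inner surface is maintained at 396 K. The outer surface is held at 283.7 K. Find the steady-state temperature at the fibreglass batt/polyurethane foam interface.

Series thermal resistances, inner to outer:
  R'_nickel alloy = ln(0.116/0.0924)/(2πk) = 0.2275/(2π·11.7) = 0.003094 m·K/W
  R'_fibreglass batt = ln(0.180/0.116)/(2πk) = 0.4394/(2π·0.0352) = 1.987 m·K/W
  R'_polyurethane foam = ln(0.302/0.180)/(2πk) = 0.5175/(2π·0.0283) = 2.910 m·K/W
ΣR = 0.003094 + 1.987 + 2.910 = 4.900 m·K/W
Q' = ΔT/ΣR = (396 K − 283.7 K)/4.900 = 22.92 W/m
From the inner boundary to the fibreglass batt/polyurethane foam interface, ΣR_partial = 1.990 m·K/W.
T_interface = T_in − Q'·ΣR_partial = 396 K − (22.92)(1.990) = 350.4 K

T = 350.4 K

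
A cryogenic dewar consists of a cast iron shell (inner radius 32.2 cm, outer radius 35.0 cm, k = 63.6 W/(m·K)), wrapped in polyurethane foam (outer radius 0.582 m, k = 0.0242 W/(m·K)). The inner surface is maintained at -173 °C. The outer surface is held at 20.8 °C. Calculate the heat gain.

Q = 51.7 W

Treat each layer as a resistance in series:
  R_cast iron = (1/0.322 − 1/0.350)/(4πk) = 0.2484/(4π·63.6) = 3.109×10^-4 K/W
  R_polyurethane foam = (1/0.350 − 1/0.582)/(4πk) = 1.139/(4π·0.0242) = 3.745 K/W
ΣR = 3.109×10^-4 + 3.745 = 3.745 K/W
Q = ΔT/ΣR = (-173 °C − 20.8 °C)/3.745 = -51.7 W
(Negative Q ⇒ heat flows inward; heat gain = 51.7 W.)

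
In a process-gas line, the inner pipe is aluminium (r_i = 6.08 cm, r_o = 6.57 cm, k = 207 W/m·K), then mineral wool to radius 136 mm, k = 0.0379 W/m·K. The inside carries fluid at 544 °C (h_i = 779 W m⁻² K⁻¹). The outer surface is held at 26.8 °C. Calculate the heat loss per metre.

Q' = 169 W/m

Series thermal resistances, inner to outer:
  R'_conv,in = 1/(2πr h) = 1/(2π·0.0608·779) = 0.003360 m·K/W
  R'_aluminium = ln(0.0657/0.0608)/(2πk) = 0.07751/(2π·207) = 5.959×10^-5 m·K/W
  R'_mineral wool = ln(0.136/0.0657)/(2πk) = 0.7276/(2π·0.0379) = 3.055 m·K/W
ΣR = 0.003360 + 5.959×10^-5 + 3.055 = 3.058 m·K/W
Q' = ΔT/ΣR = (544 °C − 26.8 °C)/3.058 = 169 W/m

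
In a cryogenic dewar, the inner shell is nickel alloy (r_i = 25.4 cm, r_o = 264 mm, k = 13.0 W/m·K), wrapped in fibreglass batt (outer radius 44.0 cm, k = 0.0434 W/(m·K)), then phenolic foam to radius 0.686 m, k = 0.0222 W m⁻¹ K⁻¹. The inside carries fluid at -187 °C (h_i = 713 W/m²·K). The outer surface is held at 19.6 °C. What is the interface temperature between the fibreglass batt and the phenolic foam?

T = -86.2 °C

Resistance network (inner→outer):
  R_conv,in = 1/(4πr²h) = 1/(4π·0.254²·713) = 0.001730 K/W
  R_nickel alloy = (1/0.254 − 1/0.264)/(4πk) = 0.1491/(4π·13.0) = 9.129×10^-4 K/W
  R_fibreglass batt = (1/0.264 − 1/0.440)/(4πk) = 1.515/(4π·0.0434) = 2.778 K/W
  R_phenolic foam = (1/0.440 − 1/0.686)/(4πk) = 0.8150/(4π·0.0222) = 2.921 K/W
ΣR = 0.001730 + 9.129×10^-4 + 2.778 + 2.921 = 5.702 K/W
Q = ΔT/ΣR = (-187 °C − 19.6 °C)/5.702 = -36.23 W
From the inner boundary to the fibreglass batt/phenolic foam interface, ΣR_partial = 2.781 K/W.
T_interface = T_in − Q·ΣR_partial = -187 °C − (-36.23)(2.781) = -86.2 °C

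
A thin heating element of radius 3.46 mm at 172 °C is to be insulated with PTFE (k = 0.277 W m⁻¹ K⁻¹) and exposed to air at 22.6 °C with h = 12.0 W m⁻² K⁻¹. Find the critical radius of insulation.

r_cr = 2.31 cm

For a cylinder, r_cr = k_ins/h = 0.277/12.0 = 0.0231 m = 2.31 cm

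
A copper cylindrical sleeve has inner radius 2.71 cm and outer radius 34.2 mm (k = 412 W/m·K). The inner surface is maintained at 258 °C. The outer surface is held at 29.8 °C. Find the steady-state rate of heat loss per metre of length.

Q' = 2540 kW/m

Q' = 2πk·ΔT/ln(r₂/r₁) = 2π × 412 × 228.2 / ln(0.0342/0.0271) = 2.54×10^6 W/m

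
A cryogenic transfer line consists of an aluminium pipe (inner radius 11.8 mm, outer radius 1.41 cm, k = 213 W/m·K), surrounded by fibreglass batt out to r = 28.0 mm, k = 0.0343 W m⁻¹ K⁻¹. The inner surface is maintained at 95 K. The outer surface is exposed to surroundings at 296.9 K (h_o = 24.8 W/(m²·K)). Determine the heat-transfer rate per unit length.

Treat each layer as a resistance in series:
  R'_aluminium = ln(0.0141/0.0118)/(2πk) = 0.1781/(2π·213) = 1.331×10^-4 m·K/W
  R'_fibreglass batt = ln(0.0280/0.0141)/(2πk) = 0.6860/(2π·0.0343) = 3.183 m·K/W
  R'_conv,out = 1/(2πr h) = 1/(2π·0.0280·24.8) = 0.2292 m·K/W
ΣR = 1.331×10^-4 + 3.183 + 0.2292 = 3.412 m·K/W
Q' = ΔT/ΣR = (95 K − 296.9 K)/3.412 = -59.2 W/m
(Negative Q' ⇒ heat flows inward; heat gain = 59.2 W/m.)

Q' = 59.2 W/m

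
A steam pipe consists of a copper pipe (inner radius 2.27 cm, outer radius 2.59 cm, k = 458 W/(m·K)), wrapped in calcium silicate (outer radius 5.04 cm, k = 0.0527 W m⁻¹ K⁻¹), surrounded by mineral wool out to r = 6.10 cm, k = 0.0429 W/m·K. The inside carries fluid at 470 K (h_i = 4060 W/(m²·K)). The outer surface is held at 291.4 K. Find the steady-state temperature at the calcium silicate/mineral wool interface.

T = 337.9 K

Resistance network (inner→outer):
  R'_conv,in = 1/(2πr h) = 1/(2π·0.0227·4060) = 0.001727 m·K/W
  R'_copper = ln(0.0259/0.0227)/(2πk) = 0.1319/(2π·458) = 4.583×10^-5 m·K/W
  R'_calcium silicate = ln(0.0504/0.0259)/(2πk) = 0.6657/(2π·0.0527) = 2.011 m·K/W
  R'_mineral wool = ln(0.0610/0.0504)/(2πk) = 0.1909/(2π·0.0429) = 0.7082 m·K/W
ΣR = 0.001727 + 4.583×10^-5 + 2.011 + 0.7082 = 2.721 m·K/W
Q' = ΔT/ΣR = (470 K − 291.4 K)/2.721 = 65.64 W/m
From the inner boundary to the calcium silicate/mineral wool interface, ΣR_partial = 2.013 m·K/W.
T_interface = T_in − Q'·ΣR_partial = 470 K − (65.64)(2.013) = 337.9 K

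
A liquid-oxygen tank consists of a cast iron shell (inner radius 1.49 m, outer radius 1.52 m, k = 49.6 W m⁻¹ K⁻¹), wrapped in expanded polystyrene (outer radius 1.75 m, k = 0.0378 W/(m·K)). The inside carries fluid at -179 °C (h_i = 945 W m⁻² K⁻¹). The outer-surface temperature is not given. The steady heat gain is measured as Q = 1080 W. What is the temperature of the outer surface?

Sum the resistances:
  R_conv,in = 1/(4πr²h) = 1/(4π·1.49²·945) = 3.793×10^-5 K/W
  R_cast iron = (1/1.49 − 1/1.52)/(4πk) = 0.01325/(4π·49.6) = 2.125×10^-5 K/W
  R_expanded polystyrene = (1/1.52 − 1/1.75)/(4πk) = 0.08647/(4π·0.0378) = 0.1820 K/W
ΣR = 0.1821 K/W
ΔT = Q·ΣR = 1080 × 0.1821 = 196.7 K
Heat flows inward, so T_out = T_in + ΔT = -179 + 196.7 = 17.7 °C

T_out = 17.7 °C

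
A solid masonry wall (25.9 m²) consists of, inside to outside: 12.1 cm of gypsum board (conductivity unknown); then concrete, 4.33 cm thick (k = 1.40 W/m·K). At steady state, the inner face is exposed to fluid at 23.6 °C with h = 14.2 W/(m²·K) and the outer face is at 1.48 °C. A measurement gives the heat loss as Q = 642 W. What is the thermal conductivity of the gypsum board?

k = 0.153 W/m·K

ΣR = ΔT/Q = |23.6 − 1.48|/642 = 0.03445 K/W
Known resistances:
  R_conv,in = 1/(hA) = 1/(14.2·25.9) = 0.002719 K/W
  R_concrete = L/(kA) = 0.0433/(1.40·25.9) = 0.001194 K/W
R_gypsum board = ΣR − ΣR_known = 0.03445 − 0.003913 = 0.03054 K/W
L/(kA) = 0.03054 ⇒ k = 0.121/(0.03054·25.9) = 0.153 W/m·K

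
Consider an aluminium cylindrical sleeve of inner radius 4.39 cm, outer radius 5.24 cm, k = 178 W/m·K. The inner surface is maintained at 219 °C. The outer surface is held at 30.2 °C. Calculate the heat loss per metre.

Q' = 1190 kW/m

Q' = 2πk·ΔT/ln(r₂/r₁) = 2π × 178 × 188.8 / ln(0.0524/0.0439) = 1.19×10^6 W/m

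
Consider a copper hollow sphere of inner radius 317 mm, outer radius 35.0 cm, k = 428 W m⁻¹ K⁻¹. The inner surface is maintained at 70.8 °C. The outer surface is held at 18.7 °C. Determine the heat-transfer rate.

Q = 4πk·ΔT/(1/r₁ − 1/r₂) = 4π × 428 × 52.1 / (1/0.317 − 1/0.350) = 9.42×10^5 W

Q = 942 kW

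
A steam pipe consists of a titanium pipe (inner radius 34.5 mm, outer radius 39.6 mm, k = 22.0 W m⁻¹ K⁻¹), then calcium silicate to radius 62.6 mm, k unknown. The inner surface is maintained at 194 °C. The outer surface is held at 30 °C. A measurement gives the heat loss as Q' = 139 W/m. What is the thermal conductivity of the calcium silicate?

ΣR = ΔT/Q' = |194 − 30|/139 = 1.180 m·K/W
Known resistances:
  R'_titanium = ln(0.0396/0.0345)/(2πk) = 0.1379/(2π·22.0) = 9.974×10^-4 m·K/W
R_calcium silicate = ΣR − ΣR_known = 1.180 − 9.974×10^-4 = 1.179 m·K/W
ln(r₂/r₁)/(2πk) = 1.179 ⇒ k = 0.4579/(2π·1.179) = 0.0618 W/m·K

k = 0.0618 W/m·K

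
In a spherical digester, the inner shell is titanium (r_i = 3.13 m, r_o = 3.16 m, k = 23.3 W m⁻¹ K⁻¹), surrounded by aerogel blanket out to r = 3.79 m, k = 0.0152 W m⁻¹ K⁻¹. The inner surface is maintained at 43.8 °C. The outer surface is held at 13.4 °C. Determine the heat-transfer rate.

Treat each layer as a resistance in series:
  R_titanium = (1/3.13 − 1/3.16)/(4πk) = 0.003033/(4π·23.3) = 1.036×10^-5 K/W
  R_aerogel blanket = (1/3.16 − 1/3.79)/(4πk) = 0.05260/(4π·0.0152) = 0.2754 K/W
ΣR = 1.036×10^-5 + 0.2754 = 0.2754 K/W
Q = ΔT/ΣR = (43.8 °C − 13.4 °C)/0.2754 = 110 W

Q = 110 W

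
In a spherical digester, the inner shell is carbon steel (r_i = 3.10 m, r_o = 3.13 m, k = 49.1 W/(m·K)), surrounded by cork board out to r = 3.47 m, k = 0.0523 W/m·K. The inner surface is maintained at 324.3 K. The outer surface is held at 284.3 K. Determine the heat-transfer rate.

Treat each layer as a resistance in series:
  R_carbon steel = (1/3.10 − 1/3.13)/(4πk) = 0.003092/(4π·49.1) = 5.011×10^-6 K/W
  R_cork board = (1/3.13 − 1/3.47)/(4πk) = 0.03130/(4π·0.0523) = 0.04763 K/W
ΣR = 5.011×10^-6 + 0.04763 = 0.04764 K/W
Q = ΔT/ΣR = (324.3 K − 284.3 K)/0.04764 = 840 W

Q = 840 W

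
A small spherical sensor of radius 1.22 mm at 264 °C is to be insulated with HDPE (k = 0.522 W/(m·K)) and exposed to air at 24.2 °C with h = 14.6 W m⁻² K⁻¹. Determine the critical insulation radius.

For a sphere, r_cr = 2k_ins/h = 2·0.522/14.6 = 0.0715 m = 7.15 cm

r_cr = 7.15 cm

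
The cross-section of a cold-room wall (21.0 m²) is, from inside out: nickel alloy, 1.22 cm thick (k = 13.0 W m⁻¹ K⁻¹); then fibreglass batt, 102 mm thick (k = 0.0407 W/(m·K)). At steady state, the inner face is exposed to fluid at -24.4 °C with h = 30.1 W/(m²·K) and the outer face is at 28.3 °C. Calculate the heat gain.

Series thermal resistances, inner to outer:
  R_conv,in = 1/(hA) = 1/(30.1·21.0) = 0.001582 K/W
  R_nickel alloy = L/(kA) = 0.0122/(13.0·21.0) = 4.469×10^-5 K/W
  R_fibreglass batt = L/(kA) = 0.102/(0.0407·21.0) = 0.1193 K/W
ΣR = 0.001582 + 4.469×10^-5 + 0.1193 = 0.1209 K/W
Q = ΔT/ΣR = (-24.4 °C − 28.3 °C)/0.1209 = -436 W
(Negative Q ⇒ heat flows inward; heat gain = 436 W.)

Q = 436 W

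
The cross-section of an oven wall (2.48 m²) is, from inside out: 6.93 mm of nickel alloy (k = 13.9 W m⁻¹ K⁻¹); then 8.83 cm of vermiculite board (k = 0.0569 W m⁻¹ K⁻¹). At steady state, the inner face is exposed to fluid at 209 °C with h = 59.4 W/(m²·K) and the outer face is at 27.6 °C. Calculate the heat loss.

Q = 287 W

Resistance network (inner→outer):
  R_conv,in = 1/(hA) = 1/(59.4·2.48) = 0.006788 K/W
  R_nickel alloy = L/(kA) = 0.00693/(13.9·2.48) = 2.010×10^-4 K/W
  R_vermiculite board = L/(kA) = 0.0883/(0.0569·2.48) = 0.6257 K/W
ΣR = 0.006788 + 2.010×10^-4 + 0.6257 = 0.6327 K/W
Q = ΔT/ΣR = (209 °C − 27.6 °C)/0.6327 = 287 W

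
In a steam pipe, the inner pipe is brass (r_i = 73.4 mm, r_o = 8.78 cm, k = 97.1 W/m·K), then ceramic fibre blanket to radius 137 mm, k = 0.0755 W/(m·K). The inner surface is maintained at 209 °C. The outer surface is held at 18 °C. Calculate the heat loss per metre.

Q' = 204 W/m

Resistance network (inner→outer):
  R'_brass = ln(0.0878/0.0734)/(2πk) = 0.1791/(2π·97.1) = 2.936×10^-4 m·K/W
  R'_ceramic fibre blanket = ln(0.137/0.0878)/(2πk) = 0.4449/(2π·0.0755) = 0.9379 m·K/W
ΣR = 2.936×10^-4 + 0.9379 = 0.9382 m·K/W
Q' = ΔT/ΣR = (209 °C − 18 °C)/0.9382 = 204 W/m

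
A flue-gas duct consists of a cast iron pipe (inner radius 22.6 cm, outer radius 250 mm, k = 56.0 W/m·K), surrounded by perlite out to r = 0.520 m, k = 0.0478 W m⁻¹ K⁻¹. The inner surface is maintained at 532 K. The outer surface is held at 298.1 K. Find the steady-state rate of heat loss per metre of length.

Series thermal resistances, inner to outer:
  R'_cast iron = ln(0.250/0.226)/(2πk) = 0.1009/(2π·56.0) = 2.868×10^-4 m·K/W
  R'_perlite = ln(0.520/0.250)/(2πk) = 0.7324/(2π·0.0478) = 2.438 m·K/W
ΣR = 2.868×10^-4 + 2.438 = 2.438 m·K/W
Q' = ΔT/ΣR = (532 K − 298.1 K)/2.438 = 95.9 W/m

Q' = 95.9 W/m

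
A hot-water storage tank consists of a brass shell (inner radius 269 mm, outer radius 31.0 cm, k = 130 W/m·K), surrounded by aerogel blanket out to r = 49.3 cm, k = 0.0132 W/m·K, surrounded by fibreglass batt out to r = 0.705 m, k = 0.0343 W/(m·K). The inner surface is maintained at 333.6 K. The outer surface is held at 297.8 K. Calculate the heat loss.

Resistance network (inner→outer):
  R_brass = (1/0.269 − 1/0.310)/(4πk) = 0.4917/(4π·130) = 3.010×10^-4 K/W
  R_aerogel blanket = (1/0.310 − 1/0.493)/(4πk) = 1.197/(4π·0.0132) = 7.219 K/W
  R_fibreglass batt = (1/0.493 − 1/0.705)/(4πk) = 0.6100/(4π·0.0343) = 1.415 K/W
ΣR = 3.010×10^-4 + 7.219 + 1.415 = 8.634 K/W
Q = ΔT/ΣR = (333.6 K − 297.8 K)/8.634 = 4.15 W

Q = 4.15 W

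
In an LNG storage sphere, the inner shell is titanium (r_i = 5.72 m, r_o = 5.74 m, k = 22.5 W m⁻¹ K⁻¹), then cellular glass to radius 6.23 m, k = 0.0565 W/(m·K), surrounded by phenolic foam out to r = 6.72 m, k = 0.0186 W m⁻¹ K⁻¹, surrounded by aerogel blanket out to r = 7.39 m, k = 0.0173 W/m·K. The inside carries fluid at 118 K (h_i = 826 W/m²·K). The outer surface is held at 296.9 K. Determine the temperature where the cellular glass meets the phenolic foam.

T = 144 K

Resistance network (inner→outer):
  R_conv,in = 1/(4πr²h) = 1/(4π·5.72²·826) = 2.945×10^-6 K/W
  R_titanium = (1/5.72 − 1/5.74)/(4πk) = 6.091×10^-4/(4π·22.5) = 2.154×10^-6 K/W
  R_cellular glass = (1/5.74 − 1/6.23)/(4πk) = 0.01370/(4π·0.0565) = 0.01930 K/W
  R_phenolic foam = (1/6.23 − 1/6.72)/(4πk) = 0.01170/(4π·0.0186) = 0.05007 K/W
  R_aerogel blanket = (1/6.72 − 1/7.39)/(4πk) = 0.01349/(4π·0.0173) = 0.06206 K/W
ΣR = 2.945×10^-6 + 2.154×10^-6 + 0.01930 + 0.05007 + 0.06206 = 0.1314 K/W
Q = ΔT/ΣR = (118 K − 296.9 K)/0.1314 = -1361 W
From the inner boundary to the cellular glass/phenolic foam interface, ΣR_partial = 0.01931 K/W.
T_interface = T_in − Q·ΣR_partial = 118 K − (-1361)(0.01931) = 144 K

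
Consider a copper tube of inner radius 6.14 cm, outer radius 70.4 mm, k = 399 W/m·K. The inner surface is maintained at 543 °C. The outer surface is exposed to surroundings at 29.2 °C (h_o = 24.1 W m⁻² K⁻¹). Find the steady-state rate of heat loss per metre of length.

Resistance network (inner→outer):
  R'_copper = ln(0.0704/0.0614)/(2πk) = 0.1368/(2π·399) = 5.456×10^-5 m·K/W
  R'_conv,out = 1/(2πr h) = 1/(2π·0.0704·24.1) = 0.09381 m·K/W
ΣR = 5.456×10^-5 + 0.09381 = 0.09386 m·K/W
Q' = ΔT/ΣR = (543 °C − 29.2 °C)/0.09386 = 5470 W/m

Q' = 5470 W/m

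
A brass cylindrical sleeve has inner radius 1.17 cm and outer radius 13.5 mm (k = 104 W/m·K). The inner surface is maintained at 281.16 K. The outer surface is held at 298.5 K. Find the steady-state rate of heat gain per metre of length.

Q' = 79200 W/m

Q' = 2πk·ΔT/ln(r₂/r₁) = 2π × 104 × 17.34 / ln(0.0135/0.0117) = 79200 W/m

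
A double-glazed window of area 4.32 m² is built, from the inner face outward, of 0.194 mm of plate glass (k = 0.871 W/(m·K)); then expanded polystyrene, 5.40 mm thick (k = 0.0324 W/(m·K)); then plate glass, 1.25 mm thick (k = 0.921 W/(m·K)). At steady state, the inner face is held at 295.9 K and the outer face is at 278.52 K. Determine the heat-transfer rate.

Q = 446 W

Series thermal resistances, inner to outer:
  R_plate glass = L/(kA) = 1.94×10^-4/(0.871·4.32) = 5.156×10^-5 K/W
  R_expanded polystyrene = L/(kA) = 0.00540/(0.0324·4.32) = 0.03858 K/W
  R_plate glass = L/(kA) = 0.00125/(0.921·4.32) = 3.142×10^-4 K/W
ΣR = 5.156×10^-5 + 0.03858 + 3.142×10^-4 = 0.03895 K/W
Q = ΔT/ΣR = (295.9 K − 278.52 K)/0.03895 = 446 W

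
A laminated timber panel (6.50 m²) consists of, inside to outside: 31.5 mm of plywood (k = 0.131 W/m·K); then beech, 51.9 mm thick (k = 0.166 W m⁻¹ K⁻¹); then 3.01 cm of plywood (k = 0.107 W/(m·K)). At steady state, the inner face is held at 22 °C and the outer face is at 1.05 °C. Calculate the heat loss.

Q = 163 W

Treat each layer as a resistance in series:
  R_plywood = L/(kA) = 0.0315/(0.131·6.50) = 0.03699 K/W
  R_beech = L/(kA) = 0.0519/(0.166·6.50) = 0.04810 K/W
  R_plywood = L/(kA) = 0.0301/(0.107·6.50) = 0.04328 K/W
ΣR = 0.03699 + 0.04810 + 0.04328 = 0.1284 K/W
Q = ΔT/ΣR = (22 °C − 1.05 °C)/0.1284 = 163 W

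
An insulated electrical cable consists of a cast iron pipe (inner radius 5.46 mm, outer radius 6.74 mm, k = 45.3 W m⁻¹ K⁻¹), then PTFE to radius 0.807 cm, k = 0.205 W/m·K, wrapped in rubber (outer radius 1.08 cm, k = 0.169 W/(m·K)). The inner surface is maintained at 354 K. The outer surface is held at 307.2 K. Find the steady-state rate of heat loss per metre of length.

Resistance network (inner→outer):
  R'_cast iron = ln(0.00674/0.00546)/(2πk) = 0.2106/(2π·45.3) = 7.400×10^-4 m·K/W
  R'_PTFE = ln(0.00807/0.00674)/(2πk) = 0.1801/(2π·0.205) = 0.1398 m·K/W
  R'_rubber = ln(0.0108/0.00807)/(2πk) = 0.2914/(2π·0.169) = 0.2744 m·K/W
ΣR = 7.400×10^-4 + 0.1398 + 0.2744 = 0.4149 m·K/W
Q' = ΔT/ΣR = (354 K − 307.2 K)/0.4149 = 113 W/m

Q' = 113 W/m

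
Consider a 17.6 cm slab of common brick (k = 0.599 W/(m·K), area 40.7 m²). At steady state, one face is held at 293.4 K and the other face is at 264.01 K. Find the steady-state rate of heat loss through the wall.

Q = kA·ΔT/L = 0.599 × 40.7 × |293.4 K − 264.01 K| / 0.176 = 4070 W

Q = 4.07 kW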